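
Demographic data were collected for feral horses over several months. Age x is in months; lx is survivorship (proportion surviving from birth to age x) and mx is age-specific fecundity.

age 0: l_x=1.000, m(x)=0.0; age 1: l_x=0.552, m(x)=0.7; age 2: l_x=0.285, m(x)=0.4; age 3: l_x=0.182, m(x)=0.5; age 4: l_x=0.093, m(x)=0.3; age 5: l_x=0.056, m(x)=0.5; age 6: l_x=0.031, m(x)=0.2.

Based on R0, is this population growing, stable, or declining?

declining

R0 = Σ lx·mx = 0 + 0.3864 + 0.114 + 0.091 + 0.0279 + 0.028 + 0.0062 = 0.6535
R0 < 1, so the population is declining.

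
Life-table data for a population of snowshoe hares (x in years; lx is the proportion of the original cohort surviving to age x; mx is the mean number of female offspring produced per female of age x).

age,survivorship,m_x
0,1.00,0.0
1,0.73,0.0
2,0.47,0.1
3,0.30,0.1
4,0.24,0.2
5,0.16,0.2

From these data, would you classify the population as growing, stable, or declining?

declining

R0 = Σ lx·mx = 0 + 0 + 0.047 + 0.03 + 0.048 + 0.032 = 0.157
R0 < 1, so the population is declining.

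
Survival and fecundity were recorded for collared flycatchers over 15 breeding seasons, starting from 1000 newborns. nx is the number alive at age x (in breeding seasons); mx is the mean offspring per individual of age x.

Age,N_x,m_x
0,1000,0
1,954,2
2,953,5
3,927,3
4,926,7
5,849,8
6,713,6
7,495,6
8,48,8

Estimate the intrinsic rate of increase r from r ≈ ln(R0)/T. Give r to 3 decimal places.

lx = nx/n0 = nx/1000: 1, 0.954, 0.953, 0.927, 0.926, 0.849, 0.713, 0.495, 0.048
R0 = Σ lx·mx = 0 + 1.908 + 4.765 + 2.781 + 6.482 + 6.792 + 4.278 + 2.97 + 0.384 = 30.36
Σ x·lx·mx = 129.199; T = 129.199/30.36 = 4.25557…
r ≈ ln(R0)/T = ln(30.36)/4.25557… = 0.80204… → 0.802

0.802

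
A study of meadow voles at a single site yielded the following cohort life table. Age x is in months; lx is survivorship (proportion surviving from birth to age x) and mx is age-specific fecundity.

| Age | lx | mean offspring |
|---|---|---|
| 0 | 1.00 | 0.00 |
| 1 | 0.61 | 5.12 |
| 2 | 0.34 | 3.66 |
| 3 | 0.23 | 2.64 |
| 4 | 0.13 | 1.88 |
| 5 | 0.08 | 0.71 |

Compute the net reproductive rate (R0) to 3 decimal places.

5.276

lx·mx by age: 0, 3.1232, 1.2444, 0.6072, 0.2444, 0.0568
R0 = Σ lx·mx = 5.276 → 5.276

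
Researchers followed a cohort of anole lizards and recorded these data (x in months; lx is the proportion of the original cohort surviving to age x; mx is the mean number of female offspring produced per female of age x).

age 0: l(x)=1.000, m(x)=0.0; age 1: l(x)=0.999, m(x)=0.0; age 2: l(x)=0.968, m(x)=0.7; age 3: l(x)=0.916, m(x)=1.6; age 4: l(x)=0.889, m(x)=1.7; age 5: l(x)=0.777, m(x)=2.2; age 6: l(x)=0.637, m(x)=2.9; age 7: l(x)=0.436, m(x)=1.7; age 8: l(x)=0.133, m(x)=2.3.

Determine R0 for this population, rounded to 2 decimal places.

8.26

lx·mx by age: 0, 0, 0.6776, 1.4656, 1.5113, 1.7094, 1.8473, 0.7412, 0.3059
R0 = Σ lx·mx = 8.2583 → 8.26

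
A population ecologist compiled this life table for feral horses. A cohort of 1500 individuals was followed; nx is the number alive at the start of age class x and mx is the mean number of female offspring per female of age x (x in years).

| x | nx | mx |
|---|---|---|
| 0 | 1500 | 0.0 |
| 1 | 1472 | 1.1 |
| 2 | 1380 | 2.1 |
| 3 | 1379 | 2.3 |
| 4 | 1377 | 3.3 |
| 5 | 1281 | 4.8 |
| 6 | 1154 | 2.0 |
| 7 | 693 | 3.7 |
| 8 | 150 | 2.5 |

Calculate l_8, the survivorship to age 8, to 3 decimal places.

l_8 = n_8/n_0 = 150/1500 = 0.1 → 0.100

0.100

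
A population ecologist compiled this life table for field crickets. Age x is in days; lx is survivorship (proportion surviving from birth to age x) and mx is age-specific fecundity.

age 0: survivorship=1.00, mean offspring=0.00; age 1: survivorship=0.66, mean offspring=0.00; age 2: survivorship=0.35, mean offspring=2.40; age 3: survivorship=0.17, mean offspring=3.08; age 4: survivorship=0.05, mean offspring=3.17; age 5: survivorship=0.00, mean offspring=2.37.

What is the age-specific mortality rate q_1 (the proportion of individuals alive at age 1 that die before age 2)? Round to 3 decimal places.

q_1 = (l_1 − l_2) / l_1 = (0.66 − 0.35) / 0.66
     = 0.31 / 0.66 = 0.469697… → 0.470

0.470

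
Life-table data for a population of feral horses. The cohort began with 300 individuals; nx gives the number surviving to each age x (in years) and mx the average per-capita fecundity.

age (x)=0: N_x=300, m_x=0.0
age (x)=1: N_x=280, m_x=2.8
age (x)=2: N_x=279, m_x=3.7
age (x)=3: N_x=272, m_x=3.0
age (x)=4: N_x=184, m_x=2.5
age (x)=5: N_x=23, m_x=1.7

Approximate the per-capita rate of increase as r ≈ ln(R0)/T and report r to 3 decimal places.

1.002

lx = nx/n0 = nx/300: 1, 0.93333…, 0.93, 0.90667…, 0.61333…, 0.07667…
R0 = Σ lx·mx = 0 + 2.61333… + 3.441 + 2.72… + 1.53333… + 0.13033… = 10.438…
Σ x·lx·mx = 24.440333…; T = 24.440333…/10.438… = 2.34148…
r ≈ ln(R0)/T = ln(10.438…)/2.34148… = 1.0017… → 1.002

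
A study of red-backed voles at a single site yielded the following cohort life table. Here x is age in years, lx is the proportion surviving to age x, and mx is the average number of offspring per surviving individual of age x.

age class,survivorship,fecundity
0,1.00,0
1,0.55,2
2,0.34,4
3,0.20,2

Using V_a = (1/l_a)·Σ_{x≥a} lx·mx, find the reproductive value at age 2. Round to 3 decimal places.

lx·mx for x ≥ 2: 1.36, 0.4 → sum = 1.76
V_2 = 1.76 / l_2 = 1.76 / 0.34 = 5.176471… → 5.176

5.176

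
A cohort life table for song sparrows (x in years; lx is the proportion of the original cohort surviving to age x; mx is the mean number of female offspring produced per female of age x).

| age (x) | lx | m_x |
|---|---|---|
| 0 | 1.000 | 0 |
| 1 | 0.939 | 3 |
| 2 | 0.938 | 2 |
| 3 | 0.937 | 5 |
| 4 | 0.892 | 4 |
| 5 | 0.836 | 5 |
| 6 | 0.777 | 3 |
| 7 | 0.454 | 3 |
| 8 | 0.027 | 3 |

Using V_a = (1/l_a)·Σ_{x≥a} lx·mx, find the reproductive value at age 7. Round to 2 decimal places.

3.18

lx·mx for x ≥ 7: 1.362, 0.081 → sum = 1.443
V_7 = 1.443 / l_7 = 1.443 / 0.454 = 3.178414… → 3.18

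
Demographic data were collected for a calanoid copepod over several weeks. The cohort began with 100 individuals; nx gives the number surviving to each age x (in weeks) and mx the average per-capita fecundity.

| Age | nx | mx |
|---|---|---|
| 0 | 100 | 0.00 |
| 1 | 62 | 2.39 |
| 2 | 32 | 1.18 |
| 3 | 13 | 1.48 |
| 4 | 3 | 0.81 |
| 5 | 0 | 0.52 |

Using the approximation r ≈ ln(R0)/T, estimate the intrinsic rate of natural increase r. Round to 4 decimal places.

0.5209

lx = nx/n0 = nx/100: 1, 0.62, 0.32, 0.13, 0.03, 0
R0 = Σ lx·mx = 0 + 1.4818 + 0.3776 + 0.1924 + 0.0243 + 0 = 2.0761
Σ x·lx·mx = 2.9114; T = 2.9114/2.0761 = 1.40234…
r ≈ ln(R0)/T = ln(2.0761)/1.40234… = 0.520908… → 0.5209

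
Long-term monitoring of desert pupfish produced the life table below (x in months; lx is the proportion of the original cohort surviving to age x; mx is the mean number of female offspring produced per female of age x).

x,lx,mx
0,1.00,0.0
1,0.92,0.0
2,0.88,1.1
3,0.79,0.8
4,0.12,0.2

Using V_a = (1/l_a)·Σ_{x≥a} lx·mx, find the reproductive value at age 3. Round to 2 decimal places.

0.83

lx·mx for x ≥ 3: 0.632, 0.024 → sum = 0.656
V_3 = 0.656 / l_3 = 0.656 / 0.79 = 0.83038… → 0.83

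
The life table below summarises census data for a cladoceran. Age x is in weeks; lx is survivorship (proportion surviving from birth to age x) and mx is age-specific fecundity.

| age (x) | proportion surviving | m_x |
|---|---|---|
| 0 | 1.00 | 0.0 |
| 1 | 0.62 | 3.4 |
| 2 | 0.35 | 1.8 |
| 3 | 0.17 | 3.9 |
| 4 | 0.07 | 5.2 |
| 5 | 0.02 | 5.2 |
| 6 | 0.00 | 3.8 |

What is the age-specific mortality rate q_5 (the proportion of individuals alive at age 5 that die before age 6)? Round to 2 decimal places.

q_5 = (l_5 − l_6) / l_5 = (0.02 − 0) / 0.02
     = 0.02 / 0.02 = 1 → 1.00

1.00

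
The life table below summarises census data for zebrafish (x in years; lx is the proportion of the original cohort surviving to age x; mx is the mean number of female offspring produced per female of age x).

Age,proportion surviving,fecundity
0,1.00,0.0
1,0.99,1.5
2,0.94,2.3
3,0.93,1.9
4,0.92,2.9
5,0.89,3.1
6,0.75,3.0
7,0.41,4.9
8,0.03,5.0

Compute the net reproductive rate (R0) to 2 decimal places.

15.25

lx·mx by age: 0, 1.485, 2.162, 1.767, 2.668, 2.759, 2.25, 2.009, 0.15
R0 = Σ lx·mx = 15.25 → 15.25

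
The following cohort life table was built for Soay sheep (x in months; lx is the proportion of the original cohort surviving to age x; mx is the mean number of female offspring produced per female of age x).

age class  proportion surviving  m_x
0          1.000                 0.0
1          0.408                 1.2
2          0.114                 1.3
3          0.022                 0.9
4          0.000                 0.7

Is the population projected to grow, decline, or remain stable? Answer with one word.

R0 = Σ lx·mx = 0 + 0.4896 + 0.1482 + 0.0198 + 0 = 0.6576
R0 < 1, so the population is declining.

declining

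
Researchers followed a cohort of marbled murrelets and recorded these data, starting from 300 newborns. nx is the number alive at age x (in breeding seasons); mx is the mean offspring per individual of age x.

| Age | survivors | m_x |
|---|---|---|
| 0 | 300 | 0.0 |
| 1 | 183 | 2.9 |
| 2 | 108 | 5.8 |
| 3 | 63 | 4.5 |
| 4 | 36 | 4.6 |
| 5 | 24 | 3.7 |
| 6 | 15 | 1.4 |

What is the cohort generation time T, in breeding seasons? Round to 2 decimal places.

2.25

lx = nx/n0 = nx/300: 1, 0.61, 0.36, 0.21, 0.12, 0.08, 0.05
lx·mx: 0, 1.769, 2.088, 0.945, 0.552, 0.296, 0.07 → R0 = 5.72
x·lx·mx: 0, 1.769, 4.176, 2.835, 2.208, 1.48, 0.42 → Σ = 12.888
T = 12.888 / 5.72 = 2.253147… → 2.25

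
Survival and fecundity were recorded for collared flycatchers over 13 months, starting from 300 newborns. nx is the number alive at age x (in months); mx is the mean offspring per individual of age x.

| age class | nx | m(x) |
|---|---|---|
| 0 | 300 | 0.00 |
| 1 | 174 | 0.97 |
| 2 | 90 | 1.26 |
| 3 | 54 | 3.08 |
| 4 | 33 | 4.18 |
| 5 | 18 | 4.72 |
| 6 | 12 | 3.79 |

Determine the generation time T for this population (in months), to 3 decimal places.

2.991

lx = nx/n0 = nx/300: 1, 0.58, 0.3, 0.18, 0.11, 0.06, 0.04
lx·mx: 0, 0.5626, 0.378, 0.5544, 0.4598, 0.2832, 0.1516 → R0 = 2.3896
x·lx·mx: 0, 0.5626, 0.756, 1.6632, 1.8392, 1.416, 0.9096 → Σ = 7.1466
T = 7.1466 / 2.3896 = 2.99071… → 2.991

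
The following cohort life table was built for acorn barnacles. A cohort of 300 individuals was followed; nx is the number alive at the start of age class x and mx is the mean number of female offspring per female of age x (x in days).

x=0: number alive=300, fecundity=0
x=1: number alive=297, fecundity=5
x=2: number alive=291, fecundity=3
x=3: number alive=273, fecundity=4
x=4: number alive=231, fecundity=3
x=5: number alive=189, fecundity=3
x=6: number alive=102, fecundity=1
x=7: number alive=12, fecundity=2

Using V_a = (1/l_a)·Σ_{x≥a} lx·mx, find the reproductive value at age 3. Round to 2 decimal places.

9.08

lx = nx/n0 = nx/300: 1, 0.99, 0.97, 0.91, 0.77, 0.63, 0.34, 0.04
lx·mx for x ≥ 3: 3.64, 2.31, 1.89, 0.34, 0.08 → sum = 8.26
V_3 = 8.26 / l_3 = 8.26 / 0.91 = 9.076923… → 9.08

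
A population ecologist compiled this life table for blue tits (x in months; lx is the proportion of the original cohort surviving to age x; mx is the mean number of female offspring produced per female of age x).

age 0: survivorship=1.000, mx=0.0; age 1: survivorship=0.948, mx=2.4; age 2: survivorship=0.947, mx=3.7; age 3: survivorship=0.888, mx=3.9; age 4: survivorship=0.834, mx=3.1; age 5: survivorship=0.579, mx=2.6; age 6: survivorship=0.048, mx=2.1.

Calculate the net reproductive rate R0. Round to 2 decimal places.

lx·mx by age: 0, 2.2752, 3.5039, 3.4632, 2.5854, 1.5054, 0.1008
R0 = Σ lx·mx = 13.4339 → 13.43

13.43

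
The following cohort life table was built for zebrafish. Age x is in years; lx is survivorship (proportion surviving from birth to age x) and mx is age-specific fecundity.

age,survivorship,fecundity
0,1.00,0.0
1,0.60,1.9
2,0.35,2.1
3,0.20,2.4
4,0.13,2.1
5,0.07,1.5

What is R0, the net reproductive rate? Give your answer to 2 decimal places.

2.73

lx·mx by age: 0, 1.14, 0.735, 0.48, 0.273, 0.105
R0 = Σ lx·mx = 2.733 → 2.73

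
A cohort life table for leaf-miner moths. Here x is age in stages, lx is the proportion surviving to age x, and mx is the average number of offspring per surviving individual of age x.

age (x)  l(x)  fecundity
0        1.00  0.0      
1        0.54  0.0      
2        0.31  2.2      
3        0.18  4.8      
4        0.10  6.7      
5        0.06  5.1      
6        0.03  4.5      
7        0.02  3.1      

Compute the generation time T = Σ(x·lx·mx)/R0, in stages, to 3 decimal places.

lx·mx: 0, 0, 0.682, 0.864, 0.67, 0.306, 0.135, 0.062 → R0 = 2.719
x·lx·mx: 0, 0, 1.364, 2.592, 2.68, 1.53, 0.81, 0.434 → Σ = 9.41
T = 9.41 / 2.719 = 3.460831… → 3.461

3.461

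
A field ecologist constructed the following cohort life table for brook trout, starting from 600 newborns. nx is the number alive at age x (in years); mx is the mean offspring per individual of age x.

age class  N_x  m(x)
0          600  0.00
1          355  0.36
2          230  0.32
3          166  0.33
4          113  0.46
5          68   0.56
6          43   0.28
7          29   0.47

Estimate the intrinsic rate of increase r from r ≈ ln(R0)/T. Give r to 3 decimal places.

lx = nx/n0 = nx/600: 1, 0.59167…, 0.38333…, 0.27667…, 0.18833…, 0.11333…, 0.07167…, 0.04833…
R0 = Σ lx·mx = 0 + 0.213… + 0.12267… + 0.0913… + 0.08663… + 0.06347… + 0.02007… + 0.02272… = 0.61985…
Σ x·lx·mx = 1.675517…; T = 1.675517…/0.61985… = 2.7031…
r ≈ ln(R0)/T = ln(0.61985…)/2.7031… = -0.17694… → -0.177

-0.177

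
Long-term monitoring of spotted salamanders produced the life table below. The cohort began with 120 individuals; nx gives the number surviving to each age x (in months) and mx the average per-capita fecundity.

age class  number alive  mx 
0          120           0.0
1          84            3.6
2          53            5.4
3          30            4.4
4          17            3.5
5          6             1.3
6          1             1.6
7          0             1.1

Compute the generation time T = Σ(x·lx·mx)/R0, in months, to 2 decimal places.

lx = nx/n0 = nx/120: 1, 0.7, 0.44167…, 0.25, 0.14167…, 0.05, 0.00833…, 0
lx·mx: 0, 2.52, 2.385…, 1.1, 0.495833…, 0.065, 0.013333…, 0 → R0 = 6.579167…
x·lx·mx: 0, 2.52, 4.77…, 3.3, 1.983333…, 0.325, 0.08…, 0 → Σ = 12.978333…
T = 12.978333… / 6.579167… = 1.972641… → 1.97

1.97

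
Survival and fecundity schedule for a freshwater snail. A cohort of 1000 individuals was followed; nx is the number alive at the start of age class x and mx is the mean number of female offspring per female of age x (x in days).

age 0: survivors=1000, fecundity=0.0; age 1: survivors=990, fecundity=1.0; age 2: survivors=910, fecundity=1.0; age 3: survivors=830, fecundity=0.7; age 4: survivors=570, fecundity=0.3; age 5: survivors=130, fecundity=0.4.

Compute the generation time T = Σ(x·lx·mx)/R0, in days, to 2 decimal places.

lx = nx/n0 = nx/1000: 1, 0.99, 0.91, 0.83, 0.57, 0.13
lx·mx: 0, 0.99, 0.91, 0.581, 0.171, 0.052 → R0 = 2.704
x·lx·mx: 0, 0.99, 1.82, 1.743, 0.684, 0.26 → Σ = 5.497
T = 5.497 / 2.704 = 2.032914… → 2.03

2.03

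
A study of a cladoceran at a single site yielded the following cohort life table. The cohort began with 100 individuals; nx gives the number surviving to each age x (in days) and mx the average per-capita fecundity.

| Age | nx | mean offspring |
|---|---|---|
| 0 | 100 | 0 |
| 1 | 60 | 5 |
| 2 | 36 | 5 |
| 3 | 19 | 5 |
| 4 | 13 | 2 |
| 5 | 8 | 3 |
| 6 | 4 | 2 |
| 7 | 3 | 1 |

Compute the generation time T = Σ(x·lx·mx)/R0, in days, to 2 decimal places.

lx = nx/n0 = nx/100: 1, 0.6, 0.36, 0.19, 0.13, 0.08, 0.04, 0.03
lx·mx: 0, 3, 1.8, 0.95, 0.26, 0.24, 0.08, 0.03 → R0 = 6.36
x·lx·mx: 0, 3, 3.6, 2.85, 1.04, 1.2, 0.48, 0.21 → Σ = 12.38
T = 12.38 / 6.36 = 1.946541… → 1.95

1.95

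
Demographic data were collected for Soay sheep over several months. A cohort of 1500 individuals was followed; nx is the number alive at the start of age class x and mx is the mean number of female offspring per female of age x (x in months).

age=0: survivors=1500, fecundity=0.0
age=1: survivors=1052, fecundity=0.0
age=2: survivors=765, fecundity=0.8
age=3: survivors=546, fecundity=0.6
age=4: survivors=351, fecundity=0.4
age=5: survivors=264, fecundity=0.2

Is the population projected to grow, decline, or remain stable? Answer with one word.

declining

lx = nx/n0 = nx/1500: 1, 0.70133…, 0.51, 0.364, 0.234, 0.176
R0 = Σ lx·mx = 0 + 0 + 0.408 + 0.2184 + 0.0936 + 0.0352 = 0.7552…
R0 < 1, so the population is declining.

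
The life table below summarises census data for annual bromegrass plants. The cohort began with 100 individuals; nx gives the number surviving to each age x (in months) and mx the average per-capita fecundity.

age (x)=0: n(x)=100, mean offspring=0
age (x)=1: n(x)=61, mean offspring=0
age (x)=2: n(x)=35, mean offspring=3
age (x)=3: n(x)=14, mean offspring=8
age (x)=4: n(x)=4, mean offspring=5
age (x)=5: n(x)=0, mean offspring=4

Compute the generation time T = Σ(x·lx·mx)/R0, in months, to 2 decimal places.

lx = nx/n0 = nx/100: 1, 0.61, 0.35, 0.14, 0.04, 0
lx·mx: 0, 0, 1.05, 1.12, 0.2, 0 → R0 = 2.37
x·lx·mx: 0, 0, 2.1, 3.36, 0.8, 0 → Σ = 6.26
T = 6.26 / 2.37 = 2.64135… → 2.64

2.64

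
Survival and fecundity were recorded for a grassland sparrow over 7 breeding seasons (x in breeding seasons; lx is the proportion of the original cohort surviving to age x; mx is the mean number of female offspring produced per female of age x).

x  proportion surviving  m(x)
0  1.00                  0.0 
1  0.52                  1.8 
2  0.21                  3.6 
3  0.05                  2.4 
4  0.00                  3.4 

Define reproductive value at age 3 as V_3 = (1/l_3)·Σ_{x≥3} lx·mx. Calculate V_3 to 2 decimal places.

lx·mx for x ≥ 3: 0.12, 0 → sum = 0.12
V_3 = 0.12 / l_3 = 0.12 / 0.05 = 2.4 → 2.40

2.40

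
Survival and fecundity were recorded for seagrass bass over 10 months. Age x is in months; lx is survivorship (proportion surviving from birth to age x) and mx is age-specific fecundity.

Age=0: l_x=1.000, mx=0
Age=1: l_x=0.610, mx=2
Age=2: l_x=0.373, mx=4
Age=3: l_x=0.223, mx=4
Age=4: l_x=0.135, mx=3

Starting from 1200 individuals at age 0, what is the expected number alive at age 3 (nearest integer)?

268

Expected survivors = N0 · l_3 = 1200 × 0.223 = 267.6 → 268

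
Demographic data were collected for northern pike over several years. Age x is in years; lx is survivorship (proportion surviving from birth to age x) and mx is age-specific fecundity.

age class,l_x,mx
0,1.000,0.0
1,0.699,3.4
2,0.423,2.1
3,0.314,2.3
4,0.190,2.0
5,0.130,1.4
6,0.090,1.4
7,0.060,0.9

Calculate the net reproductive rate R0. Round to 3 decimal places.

lx·mx by age: 0, 2.3766, 0.8883, 0.7222, 0.38, 0.182, 0.126, 0.054
R0 = Σ lx·mx = 4.7291 → 4.729

4.729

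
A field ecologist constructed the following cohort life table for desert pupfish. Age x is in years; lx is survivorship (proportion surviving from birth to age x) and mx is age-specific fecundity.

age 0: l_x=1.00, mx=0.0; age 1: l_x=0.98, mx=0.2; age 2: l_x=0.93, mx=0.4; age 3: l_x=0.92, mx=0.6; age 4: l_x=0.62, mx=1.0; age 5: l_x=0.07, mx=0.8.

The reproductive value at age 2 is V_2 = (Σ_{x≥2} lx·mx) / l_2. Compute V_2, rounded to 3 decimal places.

lx·mx for x ≥ 2: 0.372, 0.552, 0.62, 0.056 → sum = 1.6
V_2 = 1.6 / l_2 = 1.6 / 0.93 = 1.72043… → 1.720

1.720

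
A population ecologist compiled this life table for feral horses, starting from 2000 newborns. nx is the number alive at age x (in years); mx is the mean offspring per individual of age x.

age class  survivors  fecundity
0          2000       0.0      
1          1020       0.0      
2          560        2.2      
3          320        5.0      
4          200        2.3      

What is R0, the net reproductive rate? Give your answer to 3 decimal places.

1.646

lx = nx/n0 = nx/2000: 1, 0.51, 0.28, 0.16, 0.1
lx·mx by age: 0, 0, 0.616, 0.8, 0.23
R0 = Σ lx·mx = 1.646 → 1.646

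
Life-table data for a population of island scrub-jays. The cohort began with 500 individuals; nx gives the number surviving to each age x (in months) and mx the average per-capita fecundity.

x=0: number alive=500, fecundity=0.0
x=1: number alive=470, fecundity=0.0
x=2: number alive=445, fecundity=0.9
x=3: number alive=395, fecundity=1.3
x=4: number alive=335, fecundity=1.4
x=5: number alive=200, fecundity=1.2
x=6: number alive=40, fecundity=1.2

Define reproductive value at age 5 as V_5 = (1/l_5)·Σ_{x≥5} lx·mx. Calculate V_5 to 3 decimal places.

lx = nx/n0 = nx/500: 1, 0.94, 0.89, 0.79, 0.67, 0.4, 0.08
lx·mx for x ≥ 5: 0.48, 0.096 → sum = 0.576
V_5 = 0.576 / l_5 = 0.576 / 0.4 = 1.44 → 1.440

1.440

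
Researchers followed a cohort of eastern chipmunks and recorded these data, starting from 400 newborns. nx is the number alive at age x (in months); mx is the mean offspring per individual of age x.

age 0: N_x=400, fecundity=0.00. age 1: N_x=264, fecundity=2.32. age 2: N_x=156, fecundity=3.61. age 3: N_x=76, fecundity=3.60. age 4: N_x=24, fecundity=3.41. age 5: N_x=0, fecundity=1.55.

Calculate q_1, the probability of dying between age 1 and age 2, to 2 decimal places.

lx = nx/n0 = nx/400: 1, 0.66, 0.39, 0.19, 0.06, 0
q_1 = (l_1 − l_2) / l_1 = (0.66 − 0.39) / 0.66
     = 0.27 / 0.66 = 0.409091… → 0.41

0.41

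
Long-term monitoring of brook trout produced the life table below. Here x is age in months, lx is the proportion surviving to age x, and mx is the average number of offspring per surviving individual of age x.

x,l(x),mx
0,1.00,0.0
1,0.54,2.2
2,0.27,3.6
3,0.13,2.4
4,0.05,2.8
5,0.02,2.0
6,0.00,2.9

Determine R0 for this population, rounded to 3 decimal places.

lx·mx by age: 0, 1.188, 0.972, 0.312, 0.14, 0.04, 0
R0 = Σ lx·mx = 2.652 → 2.652

2.652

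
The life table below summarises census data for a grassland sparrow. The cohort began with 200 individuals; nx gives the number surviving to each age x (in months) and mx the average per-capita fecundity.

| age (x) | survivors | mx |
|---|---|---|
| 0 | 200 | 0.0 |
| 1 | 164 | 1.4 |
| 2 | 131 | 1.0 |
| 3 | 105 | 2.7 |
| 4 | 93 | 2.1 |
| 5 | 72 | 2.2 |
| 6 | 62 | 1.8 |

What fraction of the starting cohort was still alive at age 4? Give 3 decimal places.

l_4 = n_4/n_0 = 93/200 = 0.465 → 0.465

0.465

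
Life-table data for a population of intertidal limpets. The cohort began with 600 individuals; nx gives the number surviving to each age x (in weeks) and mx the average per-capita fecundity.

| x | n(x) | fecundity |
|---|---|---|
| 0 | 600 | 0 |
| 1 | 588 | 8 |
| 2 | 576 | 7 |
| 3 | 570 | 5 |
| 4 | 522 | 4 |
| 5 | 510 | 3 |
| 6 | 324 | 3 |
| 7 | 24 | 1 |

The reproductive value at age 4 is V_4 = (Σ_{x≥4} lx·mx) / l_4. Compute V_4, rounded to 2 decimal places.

lx = nx/n0 = nx/600: 1, 0.98, 0.96, 0.95, 0.87, 0.85, 0.54, 0.04
lx·mx for x ≥ 4: 3.48, 2.55, 1.62, 0.04 → sum = 7.69
V_4 = 7.69 / l_4 = 7.69 / 0.87 = 8.83908… → 8.84

8.84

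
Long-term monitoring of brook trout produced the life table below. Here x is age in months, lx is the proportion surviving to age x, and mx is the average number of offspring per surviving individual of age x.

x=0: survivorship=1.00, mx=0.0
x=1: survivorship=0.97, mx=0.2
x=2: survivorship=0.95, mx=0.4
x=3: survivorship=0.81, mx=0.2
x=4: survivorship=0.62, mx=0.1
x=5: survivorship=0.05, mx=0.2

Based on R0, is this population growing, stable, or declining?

declining

R0 = Σ lx·mx = 0 + 0.194 + 0.38 + 0.162 + 0.062 + 0.01 = 0.808
R0 < 1, so the population is declining.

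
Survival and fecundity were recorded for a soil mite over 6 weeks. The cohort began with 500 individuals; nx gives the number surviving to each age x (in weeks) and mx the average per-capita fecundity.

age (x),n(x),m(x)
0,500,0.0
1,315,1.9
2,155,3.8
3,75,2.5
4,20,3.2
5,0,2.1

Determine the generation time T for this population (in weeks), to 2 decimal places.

1.80

lx = nx/n0 = nx/500: 1, 0.63, 0.31, 0.15, 0.04, 0
lx·mx: 0, 1.197, 1.178, 0.375, 0.128, 0 → R0 = 2.878
x·lx·mx: 0, 1.197, 2.356, 1.125, 0.512, 0 → Σ = 5.19
T = 5.19 / 2.878 = 1.803336… → 1.80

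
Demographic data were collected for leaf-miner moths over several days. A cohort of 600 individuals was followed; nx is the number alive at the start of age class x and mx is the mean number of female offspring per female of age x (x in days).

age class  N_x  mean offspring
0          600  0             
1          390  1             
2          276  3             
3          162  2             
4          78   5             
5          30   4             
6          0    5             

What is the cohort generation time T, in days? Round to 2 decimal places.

2.52

lx = nx/n0 = nx/600: 1, 0.65, 0.46, 0.27, 0.13, 0.05, 0
lx·mx: 0, 0.65, 1.38, 0.54, 0.65, 0.2, 0 → R0 = 3.42
x·lx·mx: 0, 0.65, 2.76, 1.62, 2.6, 1, 0 → Σ = 8.63
T = 8.63 / 3.42 = 2.523392… → 2.52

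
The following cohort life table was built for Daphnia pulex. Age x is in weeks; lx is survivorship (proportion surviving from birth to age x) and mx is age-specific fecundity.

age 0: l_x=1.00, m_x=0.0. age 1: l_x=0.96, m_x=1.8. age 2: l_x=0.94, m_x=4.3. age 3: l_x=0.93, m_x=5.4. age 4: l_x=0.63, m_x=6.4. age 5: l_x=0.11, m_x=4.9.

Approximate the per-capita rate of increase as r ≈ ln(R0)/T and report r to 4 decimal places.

R0 = Σ lx·mx = 0 + 1.728 + 4.042 + 5.022 + 4.032 + 0.539 = 15.363
Σ x·lx·mx = 43.701; T = 43.701/15.363 = 2.84456…
r ≈ ln(R0)/T = ln(15.363)/2.84456… = 0.960416… → 0.9604

0.9604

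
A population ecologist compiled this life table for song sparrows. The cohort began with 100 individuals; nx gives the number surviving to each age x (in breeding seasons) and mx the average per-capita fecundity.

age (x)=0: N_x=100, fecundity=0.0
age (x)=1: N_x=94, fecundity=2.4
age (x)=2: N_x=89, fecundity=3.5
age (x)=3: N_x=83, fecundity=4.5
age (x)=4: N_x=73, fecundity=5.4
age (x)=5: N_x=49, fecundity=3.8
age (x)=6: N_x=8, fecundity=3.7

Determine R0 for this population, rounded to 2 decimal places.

lx = nx/n0 = nx/100: 1, 0.94, 0.89, 0.83, 0.73, 0.49, 0.08
lx·mx by age: 0, 2.256, 3.115, 3.735, 3.942, 1.862, 0.296
R0 = Σ lx·mx = 15.206 → 15.21

15.21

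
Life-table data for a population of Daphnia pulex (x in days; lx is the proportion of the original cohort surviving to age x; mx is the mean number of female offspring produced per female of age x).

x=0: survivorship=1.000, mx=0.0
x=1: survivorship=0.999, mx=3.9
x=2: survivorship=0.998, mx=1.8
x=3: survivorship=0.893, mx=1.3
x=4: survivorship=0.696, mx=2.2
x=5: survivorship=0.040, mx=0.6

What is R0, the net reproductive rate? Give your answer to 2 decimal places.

8.41

lx·mx by age: 0, 3.8961, 1.7964, 1.1609, 1.5312, 0.024
R0 = Σ lx·mx = 8.4086 → 8.41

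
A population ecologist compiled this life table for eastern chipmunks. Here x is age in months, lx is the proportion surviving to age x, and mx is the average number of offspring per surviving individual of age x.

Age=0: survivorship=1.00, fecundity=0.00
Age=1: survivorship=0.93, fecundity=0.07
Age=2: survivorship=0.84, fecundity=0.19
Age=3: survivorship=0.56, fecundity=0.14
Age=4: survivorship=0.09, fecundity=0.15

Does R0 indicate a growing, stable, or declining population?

R0 = Σ lx·mx = 0 + 0.0651 + 0.1596 + 0.0784 + 0.0135 = 0.3166
R0 < 1, so the population is declining.

declining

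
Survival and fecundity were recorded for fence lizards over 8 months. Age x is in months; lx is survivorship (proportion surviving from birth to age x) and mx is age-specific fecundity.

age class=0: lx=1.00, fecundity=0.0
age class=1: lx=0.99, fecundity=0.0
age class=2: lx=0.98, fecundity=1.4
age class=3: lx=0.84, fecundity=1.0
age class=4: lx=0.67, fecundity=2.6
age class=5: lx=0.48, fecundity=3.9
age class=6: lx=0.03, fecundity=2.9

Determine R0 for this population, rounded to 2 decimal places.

lx·mx by age: 0, 0, 1.372, 0.84, 1.742, 1.872, 0.087
R0 = Σ lx·mx = 5.913 → 5.91

5.91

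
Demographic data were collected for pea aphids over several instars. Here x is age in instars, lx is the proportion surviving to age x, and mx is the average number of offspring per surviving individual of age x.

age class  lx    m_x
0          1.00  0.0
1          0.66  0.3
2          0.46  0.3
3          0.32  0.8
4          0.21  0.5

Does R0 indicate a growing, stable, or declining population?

declining

R0 = Σ lx·mx = 0 + 0.198 + 0.138 + 0.256 + 0.105 = 0.697
R0 < 1, so the population is declining.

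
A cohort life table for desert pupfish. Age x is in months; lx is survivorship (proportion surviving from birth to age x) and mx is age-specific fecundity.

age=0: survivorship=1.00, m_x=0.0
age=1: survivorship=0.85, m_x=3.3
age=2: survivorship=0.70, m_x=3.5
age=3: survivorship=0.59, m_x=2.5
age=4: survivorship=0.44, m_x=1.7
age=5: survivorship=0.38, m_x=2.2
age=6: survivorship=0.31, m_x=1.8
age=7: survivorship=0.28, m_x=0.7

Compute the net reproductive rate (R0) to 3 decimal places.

lx·mx by age: 0, 2.805, 2.45, 1.475, 0.748, 0.836, 0.558, 0.196
R0 = Σ lx·mx = 9.068 → 9.068

9.068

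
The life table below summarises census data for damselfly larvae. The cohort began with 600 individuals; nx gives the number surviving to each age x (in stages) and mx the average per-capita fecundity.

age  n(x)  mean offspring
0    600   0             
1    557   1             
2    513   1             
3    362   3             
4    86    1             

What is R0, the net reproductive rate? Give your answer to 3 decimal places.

3.737

lx = nx/n0 = nx/600: 1, 0.92833…, 0.855, 0.60333…, 0.14333…
lx·mx by age: 0, 0.928333…, 0.855, 1.81…, 0.143333…
R0 = Σ lx·mx = 3.736667… → 3.737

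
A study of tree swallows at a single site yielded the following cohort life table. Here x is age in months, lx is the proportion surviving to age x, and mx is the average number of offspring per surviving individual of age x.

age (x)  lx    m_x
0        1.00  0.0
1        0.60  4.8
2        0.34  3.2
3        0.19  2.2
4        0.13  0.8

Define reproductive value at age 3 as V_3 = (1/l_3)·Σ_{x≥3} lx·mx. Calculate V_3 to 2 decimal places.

2.75

lx·mx for x ≥ 3: 0.418, 0.104 → sum = 0.522
V_3 = 0.522 / l_3 = 0.522 / 0.19 = 2.747368… → 2.75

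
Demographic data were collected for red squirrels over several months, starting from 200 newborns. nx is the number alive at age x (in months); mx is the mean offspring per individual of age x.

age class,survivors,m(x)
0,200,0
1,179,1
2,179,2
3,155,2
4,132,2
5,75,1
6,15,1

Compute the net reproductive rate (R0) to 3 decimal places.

6.005

lx = nx/n0 = nx/200: 1, 0.895, 0.895, 0.775, 0.66, 0.375, 0.075
lx·mx by age: 0, 0.895, 1.79, 1.55, 1.32, 0.375, 0.075
R0 = Σ lx·mx = 6.005 → 6.005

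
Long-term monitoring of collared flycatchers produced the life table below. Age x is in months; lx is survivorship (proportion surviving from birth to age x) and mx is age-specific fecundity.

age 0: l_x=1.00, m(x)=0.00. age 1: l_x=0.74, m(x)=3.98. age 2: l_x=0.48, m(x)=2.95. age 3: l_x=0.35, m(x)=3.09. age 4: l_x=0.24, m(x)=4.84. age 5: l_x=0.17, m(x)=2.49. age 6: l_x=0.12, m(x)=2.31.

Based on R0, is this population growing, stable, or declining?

R0 = Σ lx·mx = 0 + 2.9452 + 1.416 + 1.0815 + 1.1616 + 0.4233 + 0.2772 = 7.3048
R0 > 1, so the population is growing.

growing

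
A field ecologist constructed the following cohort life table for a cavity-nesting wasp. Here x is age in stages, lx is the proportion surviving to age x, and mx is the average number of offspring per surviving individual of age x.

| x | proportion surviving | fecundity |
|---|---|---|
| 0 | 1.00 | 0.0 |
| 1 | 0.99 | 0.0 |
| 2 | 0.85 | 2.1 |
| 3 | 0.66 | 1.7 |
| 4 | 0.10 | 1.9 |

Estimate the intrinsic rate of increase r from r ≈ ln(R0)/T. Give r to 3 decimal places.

R0 = Σ lx·mx = 0 + 0 + 1.785 + 1.122 + 0.19 = 3.097
Σ x·lx·mx = 7.696; T = 7.696/3.097 = 2.48499…
r ≈ ln(R0)/T = ln(3.097)/2.48499… = 0.45491… → 0.455

0.455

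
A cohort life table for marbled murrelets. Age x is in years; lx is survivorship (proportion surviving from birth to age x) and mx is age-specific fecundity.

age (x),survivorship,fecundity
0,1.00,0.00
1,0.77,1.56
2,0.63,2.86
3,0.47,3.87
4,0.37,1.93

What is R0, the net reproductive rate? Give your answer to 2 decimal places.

5.54

lx·mx by age: 0, 1.2012, 1.8018, 1.8189, 0.7141
R0 = Σ lx·mx = 5.536 → 5.54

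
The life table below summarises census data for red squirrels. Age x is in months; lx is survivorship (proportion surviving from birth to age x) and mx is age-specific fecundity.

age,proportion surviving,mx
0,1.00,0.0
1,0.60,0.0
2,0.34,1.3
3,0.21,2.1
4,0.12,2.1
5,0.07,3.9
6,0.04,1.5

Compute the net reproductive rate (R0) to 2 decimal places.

1.47

lx·mx by age: 0, 0, 0.442, 0.441, 0.252, 0.273, 0.06
R0 = Σ lx·mx = 1.468 → 1.47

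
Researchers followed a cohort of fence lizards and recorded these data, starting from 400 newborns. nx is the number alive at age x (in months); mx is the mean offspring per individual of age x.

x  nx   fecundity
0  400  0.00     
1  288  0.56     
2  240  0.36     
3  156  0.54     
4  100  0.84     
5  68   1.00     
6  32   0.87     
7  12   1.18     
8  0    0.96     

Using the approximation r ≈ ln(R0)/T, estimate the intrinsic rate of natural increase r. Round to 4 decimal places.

lx = nx/n0 = nx/400: 1, 0.72, 0.6, 0.39, 0.25, 0.17, 0.08, 0.03, 0
R0 = Σ lx·mx = 0 + 0.4032 + 0.216 + 0.2106 + 0.21 + 0.17 + 0.0696 + 0.0354 + 0 = 1.3148
Σ x·lx·mx = 3.8224; T = 3.8224/1.3148 = 2.90721…
r ≈ ln(R0)/T = ln(1.3148)/2.90721… = 0.09414… → 0.0941

0.0941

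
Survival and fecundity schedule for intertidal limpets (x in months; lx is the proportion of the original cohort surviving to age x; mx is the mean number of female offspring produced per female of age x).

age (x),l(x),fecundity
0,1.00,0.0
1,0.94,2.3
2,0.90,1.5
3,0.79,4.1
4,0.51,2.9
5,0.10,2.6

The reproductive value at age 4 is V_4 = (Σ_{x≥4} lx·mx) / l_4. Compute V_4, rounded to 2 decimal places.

lx·mx for x ≥ 4: 1.479, 0.26 → sum = 1.739
V_4 = 1.739 / l_4 = 1.739 / 0.51 = 3.409804… → 3.41

3.41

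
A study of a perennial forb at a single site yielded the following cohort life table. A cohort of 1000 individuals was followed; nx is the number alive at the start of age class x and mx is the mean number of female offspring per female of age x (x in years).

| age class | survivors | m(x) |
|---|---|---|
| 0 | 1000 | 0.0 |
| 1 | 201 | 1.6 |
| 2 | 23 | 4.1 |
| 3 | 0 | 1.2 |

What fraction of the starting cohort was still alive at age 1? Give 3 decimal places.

l_1 = n_1/n_0 = 201/1000 = 0.201 → 0.201

0.201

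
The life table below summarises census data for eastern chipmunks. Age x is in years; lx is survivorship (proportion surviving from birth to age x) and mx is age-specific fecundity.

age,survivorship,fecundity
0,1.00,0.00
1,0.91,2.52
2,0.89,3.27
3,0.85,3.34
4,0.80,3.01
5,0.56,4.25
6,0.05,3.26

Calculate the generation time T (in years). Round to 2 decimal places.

3.01

lx·mx: 0, 2.2932, 2.9103, 2.839, 2.408, 2.38, 0.163 → R0 = 12.9935
x·lx·mx: 0, 2.2932, 5.8206, 8.517, 9.632, 11.9, 0.978 → Σ = 39.1408
T = 39.1408 / 12.9935 = 3.012337… → 3.01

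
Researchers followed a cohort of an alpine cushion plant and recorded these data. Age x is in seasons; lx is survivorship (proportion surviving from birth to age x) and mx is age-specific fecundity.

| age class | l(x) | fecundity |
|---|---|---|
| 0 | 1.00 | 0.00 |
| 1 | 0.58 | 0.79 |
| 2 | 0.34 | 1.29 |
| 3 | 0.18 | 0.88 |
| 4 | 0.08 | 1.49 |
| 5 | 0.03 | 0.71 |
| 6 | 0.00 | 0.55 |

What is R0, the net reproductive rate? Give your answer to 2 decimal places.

1.20

lx·mx by age: 0, 0.4582, 0.4386, 0.1584, 0.1192, 0.0213, 0
R0 = Σ lx·mx = 1.1957 → 1.20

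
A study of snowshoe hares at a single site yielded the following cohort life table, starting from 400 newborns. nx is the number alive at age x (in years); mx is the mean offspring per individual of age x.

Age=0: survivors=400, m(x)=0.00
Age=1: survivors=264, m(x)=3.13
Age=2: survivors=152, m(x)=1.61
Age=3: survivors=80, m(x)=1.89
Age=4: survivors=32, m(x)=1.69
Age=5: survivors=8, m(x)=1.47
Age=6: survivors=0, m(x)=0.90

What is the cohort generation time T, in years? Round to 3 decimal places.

lx = nx/n0 = nx/400: 1, 0.66, 0.38, 0.2, 0.08, 0.02, 0
lx·mx: 0, 2.0658, 0.6118, 0.378, 0.1352, 0.0294, 0 → R0 = 3.2202
x·lx·mx: 0, 2.0658, 1.2236, 1.134, 0.5408, 0.147, 0 → Σ = 5.1112
T = 5.1112 / 3.2202 = 1.587231… → 1.587

1.587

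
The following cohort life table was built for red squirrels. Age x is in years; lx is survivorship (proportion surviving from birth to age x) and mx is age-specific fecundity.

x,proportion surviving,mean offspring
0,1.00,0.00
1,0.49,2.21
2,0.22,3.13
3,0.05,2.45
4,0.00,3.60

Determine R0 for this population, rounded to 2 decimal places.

1.89

lx·mx by age: 0, 1.0829, 0.6886, 0.1225, 0
R0 = Σ lx·mx = 1.894 → 1.89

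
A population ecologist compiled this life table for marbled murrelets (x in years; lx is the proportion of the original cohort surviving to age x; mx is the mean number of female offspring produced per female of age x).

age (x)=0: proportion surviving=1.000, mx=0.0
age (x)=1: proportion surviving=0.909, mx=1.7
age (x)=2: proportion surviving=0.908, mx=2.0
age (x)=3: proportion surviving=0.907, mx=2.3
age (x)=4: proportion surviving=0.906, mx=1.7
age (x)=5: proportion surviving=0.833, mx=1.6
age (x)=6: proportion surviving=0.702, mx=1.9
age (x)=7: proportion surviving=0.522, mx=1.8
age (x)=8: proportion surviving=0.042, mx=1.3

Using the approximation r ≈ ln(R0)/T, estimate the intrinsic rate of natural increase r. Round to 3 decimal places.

R0 = Σ lx·mx = 0 + 1.5453 + 1.816 + 2.0861 + 1.5402 + 1.3328 + 1.3338 + 0.9396 + 0.0546 = 10.6484
Σ x·lx·mx = 39.2772; T = 39.2772/10.6484 = 3.68855…
r ≈ ln(R0)/T = ln(10.6484)/3.68855… = 0.64128… → 0.641

0.641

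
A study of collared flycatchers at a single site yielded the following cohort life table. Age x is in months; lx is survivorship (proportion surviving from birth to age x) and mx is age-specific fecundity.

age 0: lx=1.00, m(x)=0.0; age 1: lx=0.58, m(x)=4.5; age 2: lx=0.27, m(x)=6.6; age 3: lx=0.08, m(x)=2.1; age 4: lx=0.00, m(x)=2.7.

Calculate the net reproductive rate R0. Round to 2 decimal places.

4.56

lx·mx by age: 0, 2.61, 1.782, 0.168, 0
R0 = Σ lx·mx = 4.56 → 4.56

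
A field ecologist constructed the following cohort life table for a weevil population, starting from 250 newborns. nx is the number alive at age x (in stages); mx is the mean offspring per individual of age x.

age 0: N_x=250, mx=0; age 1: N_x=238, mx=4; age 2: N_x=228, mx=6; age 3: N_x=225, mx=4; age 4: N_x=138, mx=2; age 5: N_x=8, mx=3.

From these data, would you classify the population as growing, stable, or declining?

lx = nx/n0 = nx/250: 1, 0.952, 0.912, 0.9, 0.552, 0.032
R0 = Σ lx·mx = 0 + 3.808 + 5.472 + 3.6 + 1.104 + 0.096 = 14.08
R0 > 1, so the population is growing.

growing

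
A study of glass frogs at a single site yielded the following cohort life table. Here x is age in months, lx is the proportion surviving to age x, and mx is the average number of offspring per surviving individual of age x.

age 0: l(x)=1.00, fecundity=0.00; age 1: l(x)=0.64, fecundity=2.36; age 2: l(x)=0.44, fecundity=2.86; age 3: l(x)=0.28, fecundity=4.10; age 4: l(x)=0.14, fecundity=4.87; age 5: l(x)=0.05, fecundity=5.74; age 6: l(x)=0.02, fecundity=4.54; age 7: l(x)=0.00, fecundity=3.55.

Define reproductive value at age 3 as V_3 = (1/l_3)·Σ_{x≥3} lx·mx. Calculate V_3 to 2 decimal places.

7.88

lx·mx for x ≥ 3: 1.148, 0.6818, 0.287, 0.0908, 0 → sum = 2.2076
V_3 = 2.2076 / l_3 = 2.2076 / 0.28 = 7.884286… → 7.88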